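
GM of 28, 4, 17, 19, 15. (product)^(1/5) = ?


Product = 28 × 4 × 17 × 19 × 15 = 542640
GM = 542640^(1/5) = 14.0250

GM = 14.0250


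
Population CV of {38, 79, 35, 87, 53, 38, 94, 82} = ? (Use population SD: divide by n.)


Mean = 63.2500
SD = 23.1503
CV = (23.1503/63.2500)*100 = 36.6013%

CV = 36.6013%


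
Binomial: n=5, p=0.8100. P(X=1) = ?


C(5,1) = 5
p^1 = 0.810000
(1-p)^4 = 0.001303
P = 5 * 0.810000 * 0.001303 = 0.0053

P(X=1) = 0.0053


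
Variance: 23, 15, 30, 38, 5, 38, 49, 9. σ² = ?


Mean = 25.8750
Squared deviations: 8.2656, 118.2656, 17.0156, 147.0156, 435.7656, 147.0156, 534.7656, 284.7656
Sum = 1692.8750
Variance = 1692.8750/8 = 211.6094

Variance = 211.6094


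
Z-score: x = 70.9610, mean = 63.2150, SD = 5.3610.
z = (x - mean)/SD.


z = (70.9610 - 63.2150)/5.3610
= 7.7460/5.3610
= 1.4449

z = 1.4449


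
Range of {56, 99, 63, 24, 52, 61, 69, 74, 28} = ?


Max = 99, Min = 24
Range = 99 - 24 = 75

Range = 75


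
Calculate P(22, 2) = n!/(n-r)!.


P(22,2) = 22!/20!
= 1124000727777607680000/2432902008176640000
= 462

P(22,2) = 462


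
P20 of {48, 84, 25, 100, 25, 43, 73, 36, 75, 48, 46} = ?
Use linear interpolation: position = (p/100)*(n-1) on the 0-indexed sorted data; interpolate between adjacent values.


Sorted: 25, 25, 36, 43, 46, 48, 48, 73, 75, 84, 100
n = 11
Index = 20/100 * 10 = 2.0000
Lower = data[2] = 36, Upper = data[3] = 43
P20 = 36 + 0*(7) = 36.0000

P20 = 36.0000


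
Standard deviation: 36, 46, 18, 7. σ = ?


Mean = 26.7500
Variance = 230.6875
SD = sqrt(230.6875) = 15.1884

SD = 15.1884


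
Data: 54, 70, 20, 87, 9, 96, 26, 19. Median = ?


Sorted: 9, 19, 20, 26, 54, 70, 87, 96
n = 8 (even)
Middle values: 26 and 54
Median = (26+54)/2 = 40.0000

Median = 40.0000


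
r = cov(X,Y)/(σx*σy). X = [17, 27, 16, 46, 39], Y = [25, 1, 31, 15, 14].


Mean X = 29.0000, Mean Y = 17.2000
SD X = 11.882761, SD Y = 10.283968
Cov = -62.000000
r = -62.000000/(11.882761*10.283968) = -0.5074

r = -0.5074


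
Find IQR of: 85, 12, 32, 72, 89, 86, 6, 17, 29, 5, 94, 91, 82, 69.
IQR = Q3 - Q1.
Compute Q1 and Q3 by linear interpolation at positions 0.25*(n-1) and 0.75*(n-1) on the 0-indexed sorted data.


Sorted: 5, 6, 12, 17, 29, 32, 69, 72, 82, 85, 86, 89, 91, 94
Q1 (25th %ile) = 20.0000
Q3 (75th %ile) = 85.7500
IQR = 85.7500 - 20.0000 = 65.7500

IQR = 65.7500


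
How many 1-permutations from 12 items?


P(12,1) = 12!/11!
= 479001600/39916800
= 12

P(12,1) = 12


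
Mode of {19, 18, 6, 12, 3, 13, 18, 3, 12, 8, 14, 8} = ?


Frequencies: 3:2, 6:1, 8:2, 12:2, 13:1, 14:1, 18:2, 19:1
Max frequency = 2
Mode = 3, 8, 12, 18

Mode = 3, 8, 12, 18


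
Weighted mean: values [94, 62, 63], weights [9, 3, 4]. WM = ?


Numerator = 94*9 + 62*3 + 63*4 = 1284
Denominator = 9 + 3 + 4 = 16
WM = 1284/16 = 80.2500

WM = 80.2500


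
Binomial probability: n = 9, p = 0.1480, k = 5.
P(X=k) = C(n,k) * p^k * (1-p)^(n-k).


C(9,5) = 126
p^5 = 7.100821e-05
(1-p)^4 = 0.526937
P = 126 * 7.100821e-05 * 0.526937 = 0.0047

P(X=5) = 0.0047


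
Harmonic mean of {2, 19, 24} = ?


Sum of reciprocals = 1/2 + 1/19 + 1/24 = 0.594298
HM = 3/0.594298 = 5.0480

HM = 5.0480


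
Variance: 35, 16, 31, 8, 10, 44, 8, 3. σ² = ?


Mean = 19.3750
Squared deviations: 244.1406, 11.3906, 135.1406, 129.3906, 87.8906, 606.3906, 129.3906, 268.1406
Sum = 1611.8750
Variance = 1611.8750/8 = 201.4844

Variance = 201.4844


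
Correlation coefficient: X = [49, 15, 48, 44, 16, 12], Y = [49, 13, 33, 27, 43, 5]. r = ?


Mean X = 30.6667, Mean Y = 28.3333
SD X = 16.448573, SD Y = 15.520596
Cov = 150.444444
r = 150.444444/(16.448573*15.520596) = 0.5893

r = 0.5893


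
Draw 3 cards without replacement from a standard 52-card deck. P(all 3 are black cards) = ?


P(all black cards) = (26/52) × (25/51) × (24/50)
= 0.1176

P = 0.1176


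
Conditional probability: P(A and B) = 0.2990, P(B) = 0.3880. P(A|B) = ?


P(A|B) = 0.2990/0.3880 = 0.7706

P(A|B) = 0.7706


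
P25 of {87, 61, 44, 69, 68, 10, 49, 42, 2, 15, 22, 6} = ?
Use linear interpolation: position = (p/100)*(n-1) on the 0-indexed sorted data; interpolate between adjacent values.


Sorted: 2, 6, 10, 15, 22, 42, 44, 49, 61, 68, 69, 87
n = 12
Index = 25/100 * 11 = 2.7500
Lower = data[2] = 10, Upper = data[3] = 15
P25 = 10 + 0.7500*(5) = 13.7500

P25 = 13.7500


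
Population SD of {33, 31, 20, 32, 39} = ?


Mean = 31.0000
Variance = 38.0000
SD = sqrt(38.0000) = 6.1644

SD = 6.1644


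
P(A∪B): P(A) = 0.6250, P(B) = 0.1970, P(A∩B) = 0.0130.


P(A∪B) = 0.6250 + 0.1970 - 0.0130
= 0.8220 - 0.0130
= 0.8090

P(A∪B) = 0.8090


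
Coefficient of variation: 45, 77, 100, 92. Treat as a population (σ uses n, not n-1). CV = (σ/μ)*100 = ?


Mean = 78.5000
SD = 21.0297
CV = (21.0297/78.5000)*100 = 26.7895%

CV = 26.7895%


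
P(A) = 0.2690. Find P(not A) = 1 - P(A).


P(not A) = 1 - 0.2690 = 0.7310

P(not A) = 0.7310


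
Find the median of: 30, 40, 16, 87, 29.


Sorted: 16, 29, 30, 40, 87
n = 5 (odd)
Middle value = 30

Median = 30


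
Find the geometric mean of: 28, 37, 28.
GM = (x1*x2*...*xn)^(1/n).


Product = 28 × 37 × 28 = 29008
GM = 29008^(1/3) = 30.7260

GM = 30.7260


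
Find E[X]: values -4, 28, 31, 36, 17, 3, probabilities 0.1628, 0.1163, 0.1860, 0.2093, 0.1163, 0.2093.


E[X] = -4*0.1628 + 28*0.1163 + 31*0.1860 + 36*0.2093 + 17*0.1163 + 3*0.2093
= -0.6512 + 3.2564 + 5.7660 + 7.5348 + 1.9771 + 0.6279
= 18.5110

E[X] = 18.5110


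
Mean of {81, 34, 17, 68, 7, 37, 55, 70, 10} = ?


Sum = 81 + 34 + 17 + 68 + 7 + 37 + 55 + 70 + 10 = 379
n = 9
Mean = 379/9 = 42.1111

Mean = 42.1111


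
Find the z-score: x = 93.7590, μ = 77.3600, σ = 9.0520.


z = (93.7590 - 77.3600)/9.0520
= 16.3990/9.0520
= 1.8116

z = 1.8116


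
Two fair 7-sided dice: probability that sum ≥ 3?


Total outcomes = 7×7 = 49
Favorable (sum ≥ 3): 48
P = 48/49 = 0.9796

P = 0.9796


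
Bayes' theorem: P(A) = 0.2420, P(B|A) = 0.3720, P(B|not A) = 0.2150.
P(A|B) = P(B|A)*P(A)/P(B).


P(B) = P(B|A)*P(A) + P(B|A')*P(A')
= 0.3720*0.2420 + 0.2150*0.7580
= 0.090024 + 0.162970 = 0.252994
P(A|B) = 0.090024/0.252994 = 0.3558

P(A|B) = 0.3558


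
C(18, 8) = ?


C(18,8) = 18!/(8! × 10!)
= 6402373705728000/(40320 × 3628800)
= 43758

C(18,8) = 43758


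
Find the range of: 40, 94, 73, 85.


Max = 94, Min = 40
Range = 94 - 40 = 54

Range = 54


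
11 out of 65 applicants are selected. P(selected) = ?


P = 11/65 = 0.1692

P = 0.1692


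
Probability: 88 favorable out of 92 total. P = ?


P = 88/92 = 0.9565

P = 0.9565


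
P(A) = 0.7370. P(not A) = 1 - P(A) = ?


P(not A) = 1 - 0.7370 = 0.2630

P(not A) = 0.2630


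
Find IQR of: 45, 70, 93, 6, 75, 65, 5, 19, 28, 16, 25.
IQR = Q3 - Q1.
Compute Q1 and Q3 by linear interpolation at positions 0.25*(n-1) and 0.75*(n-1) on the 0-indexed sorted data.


Sorted: 5, 6, 16, 19, 25, 28, 45, 65, 70, 75, 93
Q1 (25th %ile) = 17.5000
Q3 (75th %ile) = 67.5000
IQR = 67.5000 - 17.5000 = 50.0000

IQR = 50.0000


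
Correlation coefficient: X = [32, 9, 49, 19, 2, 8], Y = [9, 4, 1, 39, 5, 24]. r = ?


Mean X = 19.8333, Mean Y = 13.6667
SD X = 16.200994, SD Y = 13.535960
Cov = -51.722222
r = -51.722222/(16.200994*13.535960) = -0.2359

r = -0.2359


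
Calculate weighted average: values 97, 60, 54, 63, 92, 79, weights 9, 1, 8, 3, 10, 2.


Numerator = 97*9 + 60*1 + 54*8 + 63*3 + 92*10 + 79*2 = 2632
Denominator = 9 + 1 + 8 + 3 + 10 + 2 = 33
WM = 2632/33 = 79.7576

WM = 79.7576


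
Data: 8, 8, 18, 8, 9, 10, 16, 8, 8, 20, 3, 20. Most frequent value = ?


Frequencies: 3:1, 8:5, 9:1, 10:1, 16:1, 18:1, 20:2
Max frequency = 5
Mode = 8

Mode = 8


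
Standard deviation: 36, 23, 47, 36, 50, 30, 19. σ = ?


Mean = 34.4286
Variance = 113.3878
SD = sqrt(113.3878) = 10.6484

SD = 10.6484


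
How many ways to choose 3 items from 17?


C(17,3) = 17!/(3! × 14!)
= 355687428096000/(6 × 87178291200)
= 680

C(17,3) = 680


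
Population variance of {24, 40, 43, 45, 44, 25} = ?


Mean = 36.8333
Squared deviations: 164.6944, 10.0278, 38.0278, 66.6944, 51.3611, 140.0278
Sum = 470.8333
Variance = 470.8333/6 = 78.4722

Variance = 78.4722


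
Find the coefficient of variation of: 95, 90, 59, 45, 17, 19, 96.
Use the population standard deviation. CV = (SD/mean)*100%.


Mean = 60.1429
SD = 32.0198
CV = (32.0198/60.1429)*100 = 53.2395%

CV = 53.2395%


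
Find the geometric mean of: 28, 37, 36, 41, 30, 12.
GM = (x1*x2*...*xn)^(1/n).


Product = 28 × 37 × 36 × 41 × 30 × 12 = 550488960
GM = 550488960^(1/6) = 28.6280

GM = 28.6280


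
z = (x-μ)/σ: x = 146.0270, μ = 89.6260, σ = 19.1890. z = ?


z = (146.0270 - 89.6260)/19.1890
= 56.4010/19.1890
= 2.9392

z = 2.9392


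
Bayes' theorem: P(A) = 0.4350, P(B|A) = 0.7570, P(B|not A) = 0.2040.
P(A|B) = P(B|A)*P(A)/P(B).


P(B) = P(B|A)*P(A) + P(B|A')*P(A')
= 0.7570*0.4350 + 0.2040*0.5650
= 0.329295 + 0.115260 = 0.444555
P(A|B) = 0.329295/0.444555 = 0.7407

P(A|B) = 0.7407


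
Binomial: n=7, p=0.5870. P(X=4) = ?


C(7,4) = 35
p^4 = 0.118728
(1-p)^3 = 0.070445
P = 35 * 0.118728 * 0.070445 = 0.2927

P(X=4) = 0.2927


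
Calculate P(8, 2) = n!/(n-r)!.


P(8,2) = 8!/6!
= 40320/720
= 56

P(8,2) = 56


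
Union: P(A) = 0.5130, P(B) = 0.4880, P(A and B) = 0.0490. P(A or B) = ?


P(A∪B) = 0.5130 + 0.4880 - 0.0490
= 1.0010 - 0.0490
= 0.9520

P(A∪B) = 0.9520


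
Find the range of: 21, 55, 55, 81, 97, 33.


Max = 97, Min = 21
Range = 97 - 21 = 76

Range = 76


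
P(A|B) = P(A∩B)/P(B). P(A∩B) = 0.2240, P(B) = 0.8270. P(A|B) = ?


P(A|B) = 0.2240/0.8270 = 0.2709

P(A|B) = 0.2709


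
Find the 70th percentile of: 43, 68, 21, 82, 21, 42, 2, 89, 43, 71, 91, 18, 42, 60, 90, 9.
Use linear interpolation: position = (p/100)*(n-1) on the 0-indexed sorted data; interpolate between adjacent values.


Sorted: 2, 9, 18, 21, 21, 42, 42, 43, 43, 60, 68, 71, 82, 89, 90, 91
n = 16
Index = 70/100 * 15 = 10.5000
Lower = data[10] = 68, Upper = data[11] = 71
P70 = 68 + 0.5000*(3) = 69.5000

P70 = 69.5000


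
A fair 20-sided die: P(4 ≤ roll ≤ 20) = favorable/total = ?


Favorable outcomes (4 ≤ roll ≤ 20): 17
Total outcomes = 20
P = 17/20 = 0.8500

P = 0.8500


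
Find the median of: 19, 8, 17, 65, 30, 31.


Sorted: 8, 17, 19, 30, 31, 65
n = 6 (even)
Middle values: 19 and 30
Median = (19+30)/2 = 24.5000

Median = 24.5000


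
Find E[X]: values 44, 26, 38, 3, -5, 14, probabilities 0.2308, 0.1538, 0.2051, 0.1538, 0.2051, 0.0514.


E[X] = 44*0.2308 + 26*0.1538 + 38*0.2051 + 3*0.1538 - 5*0.2051 + 14*0.0514
= 10.1552 + 3.9988 + 7.7938 + 0.4614 - 1.0255 + 0.7196
= 22.1033

E[X] = 22.1033


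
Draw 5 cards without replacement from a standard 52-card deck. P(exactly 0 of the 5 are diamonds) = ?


Hypergeometric: P(X=0) = C(13,0)·C(39,5) / C(52,5)
= 1 × 575757 / 2598960
= 575757/2598960 = 0.2215

P = 0.2215


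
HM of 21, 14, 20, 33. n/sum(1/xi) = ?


Sum of reciprocals = 1/21 + 1/14 + 1/20 + 1/33 = 0.199351
HM = 4/0.199351 = 20.0651

HM = 20.0651


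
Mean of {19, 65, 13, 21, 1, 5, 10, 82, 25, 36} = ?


Sum = 19 + 65 + 13 + 21 + 1 + 5 + 10 + 82 + 25 + 36 = 277
n = 10
Mean = 277/10 = 27.7000

Mean = 27.7000


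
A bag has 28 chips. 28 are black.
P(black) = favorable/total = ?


P = 28/28 = 1.0000

P = 1.0000


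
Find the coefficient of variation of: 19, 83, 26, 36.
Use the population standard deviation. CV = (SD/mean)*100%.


Mean = 41.0000
SD = 24.9900
CV = (24.9900/41.0000)*100 = 60.9512%

CV = 60.9512%


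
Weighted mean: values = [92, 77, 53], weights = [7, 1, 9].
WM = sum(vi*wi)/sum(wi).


Numerator = 92*7 + 77*1 + 53*9 = 1198
Denominator = 7 + 1 + 9 = 17
WM = 1198/17 = 70.4706

WM = 70.4706


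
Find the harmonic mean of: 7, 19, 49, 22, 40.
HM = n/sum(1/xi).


Sum of reciprocals = 1/7 + 1/19 + 1/49 + 1/22 + 1/40 = 0.286351
HM = 5/0.286351 = 17.4611

HM = 17.4611


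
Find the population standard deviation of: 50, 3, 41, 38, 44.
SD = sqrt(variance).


Mean = 35.2000
Variance = 274.9600
SD = sqrt(274.9600) = 16.5819

SD = 16.5819


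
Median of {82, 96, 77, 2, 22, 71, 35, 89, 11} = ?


Sorted: 2, 11, 22, 35, 71, 77, 82, 89, 96
n = 9 (odd)
Middle value = 71

Median = 71


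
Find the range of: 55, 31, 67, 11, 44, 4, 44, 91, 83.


Max = 91, Min = 4
Range = 91 - 4 = 87

Range = 87


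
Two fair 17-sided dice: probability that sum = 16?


Total outcomes = 17×17 = 289
Favorable (sum = 16): 15
P = 15/289 = 0.0519

P = 0.0519


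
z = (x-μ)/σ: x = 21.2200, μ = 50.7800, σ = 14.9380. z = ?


z = (21.2200 - 50.7800)/14.9380
= -29.5600/14.9380
= -1.9788

z = -1.9788


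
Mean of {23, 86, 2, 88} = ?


Sum = 23 + 86 + 2 + 88 = 199
n = 4
Mean = 199/4 = 49.7500

Mean = 49.7500


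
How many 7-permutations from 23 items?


P(23,7) = 23!/16!
= 25852016738884976640000/20922789888000
= 1235591280

P(23,7) = 1235591280


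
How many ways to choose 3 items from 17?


C(17,3) = 17!/(3! × 14!)
= 355687428096000/(6 × 87178291200)
= 680

C(17,3) = 680


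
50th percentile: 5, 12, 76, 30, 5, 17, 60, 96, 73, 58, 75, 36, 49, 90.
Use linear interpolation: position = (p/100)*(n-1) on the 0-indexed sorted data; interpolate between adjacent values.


Sorted: 5, 5, 12, 17, 30, 36, 49, 58, 60, 73, 75, 76, 90, 96
n = 14
Index = 50/100 * 13 = 6.5000
Lower = data[6] = 49, Upper = data[7] = 58
P50 = 49 + 0.5000*(9) = 53.5000

P50 = 53.5000


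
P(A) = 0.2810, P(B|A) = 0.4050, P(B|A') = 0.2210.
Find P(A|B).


P(B) = P(B|A)*P(A) + P(B|A')*P(A')
= 0.4050*0.2810 + 0.2210*0.7190
= 0.113805 + 0.158899 = 0.272704
P(A|B) = 0.113805/0.272704 = 0.4173

P(A|B) = 0.4173


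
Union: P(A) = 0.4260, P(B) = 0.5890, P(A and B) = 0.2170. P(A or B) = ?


P(A∪B) = 0.4260 + 0.5890 - 0.2170
= 1.0150 - 0.2170
= 0.7980

P(A∪B) = 0.7980


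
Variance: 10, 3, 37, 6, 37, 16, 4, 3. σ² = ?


Mean = 14.5000
Squared deviations: 20.2500, 132.2500, 506.2500, 72.2500, 506.2500, 2.2500, 110.2500, 132.2500
Sum = 1482.0000
Variance = 1482.0000/8 = 185.2500

Variance = 185.2500


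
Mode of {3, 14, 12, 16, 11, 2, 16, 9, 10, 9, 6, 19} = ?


Frequencies: 2:1, 3:1, 6:1, 9:2, 10:1, 11:1, 12:1, 14:1, 16:2, 19:1
Max frequency = 2
Mode = 9, 16

Mode = 9, 16


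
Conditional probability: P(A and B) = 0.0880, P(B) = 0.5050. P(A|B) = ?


P(A|B) = 0.0880/0.5050 = 0.1743

P(A|B) = 0.1743


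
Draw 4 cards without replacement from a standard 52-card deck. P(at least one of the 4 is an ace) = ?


P(at least one) = 1 - P(none)
P(none) = (48/52) × (47/51) × (46/50) × (45/49) = 0.718737
P(at least one) = 1 - 0.718737 = 0.2813

P = 0.2813


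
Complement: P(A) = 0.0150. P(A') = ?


P(not A) = 1 - 0.0150 = 0.9850

P(not A) = 0.9850


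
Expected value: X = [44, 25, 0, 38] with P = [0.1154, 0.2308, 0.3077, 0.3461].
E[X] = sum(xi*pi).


E[X] = 44*0.1154 + 25*0.2308 + 0*0.3077 + 38*0.3461
= 5.0776 + 5.7700 + 0 + 13.1518
= 23.9994

E[X] = 23.9994


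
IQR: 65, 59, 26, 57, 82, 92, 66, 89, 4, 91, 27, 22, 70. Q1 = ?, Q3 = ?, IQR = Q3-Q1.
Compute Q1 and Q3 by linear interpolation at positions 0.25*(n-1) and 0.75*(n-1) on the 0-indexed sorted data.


Sorted: 4, 22, 26, 27, 57, 59, 65, 66, 70, 82, 89, 91, 92
Q1 (25th %ile) = 27.0000
Q3 (75th %ile) = 82.0000
IQR = 82.0000 - 27.0000 = 55.0000

IQR = 55.0000


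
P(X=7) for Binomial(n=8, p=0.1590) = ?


C(8,7) = 8
p^7 = 2.569093e-06
(1-p)^1 = 0.841000
P = 8 * 2.569093e-06 * 0.841000 = 1.7285e-05

P(X=7) = 1.7285e-05


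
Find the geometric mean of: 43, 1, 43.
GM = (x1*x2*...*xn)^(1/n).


Product = 43 × 1 × 43 = 1849
GM = 1849^(1/3) = 12.2738

GM = 12.2738


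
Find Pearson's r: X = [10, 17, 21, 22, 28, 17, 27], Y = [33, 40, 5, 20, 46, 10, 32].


Mean X = 20.2857, Mean Y = 26.5714
SD X = 5.799367, SD Y = 14.201178
Cov = 14.836735
r = 14.836735/(5.799367*14.201178) = 0.1801

r = 0.1801


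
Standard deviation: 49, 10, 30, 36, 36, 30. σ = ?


Mean = 31.8333
Variance = 135.4722
SD = sqrt(135.4722) = 11.6393

SD = 11.6393


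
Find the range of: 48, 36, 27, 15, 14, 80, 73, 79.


Max = 80, Min = 14
Range = 80 - 14 = 66

Range = 66


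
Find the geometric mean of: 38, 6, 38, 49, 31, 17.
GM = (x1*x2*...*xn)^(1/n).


Product = 38 × 6 × 38 × 49 × 31 × 17 = 223730472
GM = 223730472^(1/6) = 24.6389

GM = 24.6389


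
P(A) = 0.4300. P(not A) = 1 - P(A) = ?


P(not A) = 1 - 0.4300 = 0.5700

P(not A) = 0.5700


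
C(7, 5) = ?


C(7,5) = 7!/(5! × 2!)
= 5040/(120 × 2)
= 21

C(7,5) = 21


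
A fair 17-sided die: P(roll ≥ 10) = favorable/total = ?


Favorable outcomes (roll ≥ 10): 8
Total outcomes = 17
P = 8/17 = 0.4706

P = 0.4706


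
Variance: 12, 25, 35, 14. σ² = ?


Mean = 21.5000
Squared deviations: 90.2500, 12.2500, 182.2500, 56.2500
Sum = 341.0000
Variance = 341.0000/4 = 85.2500

Variance = 85.2500


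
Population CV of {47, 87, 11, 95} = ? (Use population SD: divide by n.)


Mean = 60.0000
SD = 33.6303
CV = (33.6303/60.0000)*100 = 56.0506%

CV = 56.0506%


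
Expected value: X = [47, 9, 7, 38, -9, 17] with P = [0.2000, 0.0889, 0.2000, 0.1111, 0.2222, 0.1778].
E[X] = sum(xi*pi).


E[X] = 47*0.2000 + 9*0.0889 + 7*0.2000 + 38*0.1111 - 9*0.2222 + 17*0.1778
= 9.4000 + 0.8001 + 1.4000 + 4.2218 - 1.9998 + 3.0226
= 16.8447

E[X] = 16.8447


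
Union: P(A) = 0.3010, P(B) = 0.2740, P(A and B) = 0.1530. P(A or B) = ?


P(A∪B) = 0.3010 + 0.2740 - 0.1530
= 0.5750 - 0.1530
= 0.4220

P(A∪B) = 0.4220


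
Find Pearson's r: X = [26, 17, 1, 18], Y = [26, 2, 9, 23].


Mean X = 15.5000, Mean Y = 15.0000
SD X = 9.069179, SD Y = 9.874209
Cov = 50.750000
r = 50.750000/(9.069179*9.874209) = 0.5667

r = 0.5667


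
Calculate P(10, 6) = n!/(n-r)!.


P(10,6) = 10!/4!
= 3628800/24
= 151200

P(10,6) = 151200


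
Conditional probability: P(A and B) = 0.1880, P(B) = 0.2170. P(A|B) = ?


P(A|B) = 0.1880/0.2170 = 0.8664

P(A|B) = 0.8664


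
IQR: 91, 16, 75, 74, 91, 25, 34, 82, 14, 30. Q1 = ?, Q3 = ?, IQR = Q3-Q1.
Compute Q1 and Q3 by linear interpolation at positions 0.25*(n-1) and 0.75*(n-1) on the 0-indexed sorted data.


Sorted: 14, 16, 25, 30, 34, 74, 75, 82, 91, 91
Q1 (25th %ile) = 26.2500
Q3 (75th %ile) = 80.2500
IQR = 80.2500 - 26.2500 = 54.0000

IQR = 54.0000


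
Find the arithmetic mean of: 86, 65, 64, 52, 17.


Sum = 86 + 65 + 64 + 52 + 17 = 284
n = 5
Mean = 284/5 = 56.8000

Mean = 56.8000


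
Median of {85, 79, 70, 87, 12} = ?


Sorted: 12, 70, 79, 85, 87
n = 5 (odd)
Middle value = 79

Median = 79


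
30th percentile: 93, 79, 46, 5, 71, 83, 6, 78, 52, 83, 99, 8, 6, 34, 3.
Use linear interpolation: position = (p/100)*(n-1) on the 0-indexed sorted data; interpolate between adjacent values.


Sorted: 3, 5, 6, 6, 8, 34, 46, 52, 71, 78, 79, 83, 83, 93, 99
n = 15
Index = 30/100 * 14 = 4.2000
Lower = data[4] = 8, Upper = data[5] = 34
P30 = 8 + 0.2000*(26) = 13.2000

P30 = 13.2000


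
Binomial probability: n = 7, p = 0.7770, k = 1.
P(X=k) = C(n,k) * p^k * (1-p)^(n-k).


C(7,1) = 7
p^1 = 0.777000
(1-p)^6 = 0.000123
P = 7 * 0.777000 * 0.000123 = 0.0007

P(X=1) = 0.0007


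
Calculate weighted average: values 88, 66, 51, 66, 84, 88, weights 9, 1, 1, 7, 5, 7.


Numerator = 88*9 + 66*1 + 51*1 + 66*7 + 84*5 + 88*7 = 2407
Denominator = 9 + 1 + 1 + 7 + 5 + 7 = 30
WM = 2407/30 = 80.2333

WM = 80.2333


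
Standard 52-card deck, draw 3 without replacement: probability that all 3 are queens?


P(all queens) = (4/52) × (3/51) × (2/50)
= 0.0002

P = 0.0002


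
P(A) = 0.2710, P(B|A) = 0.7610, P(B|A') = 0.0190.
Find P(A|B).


P(B) = P(B|A)*P(A) + P(B|A')*P(A')
= 0.7610*0.2710 + 0.0190*0.7290
= 0.206231 + 0.013851 = 0.220082
P(A|B) = 0.206231/0.220082 = 0.9371

P(A|B) = 0.9371


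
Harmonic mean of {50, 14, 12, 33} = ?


Sum of reciprocals = 1/50 + 1/14 + 1/12 + 1/33 = 0.205065
HM = 4/0.205065 = 19.5060

HM = 19.5060


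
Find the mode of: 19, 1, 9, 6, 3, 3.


Frequencies: 1:1, 3:2, 6:1, 9:1, 19:1
Max frequency = 2
Mode = 3

Mode = 3


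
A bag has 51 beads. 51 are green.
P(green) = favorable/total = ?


P = 51/51 = 1.0000

P = 1.0000


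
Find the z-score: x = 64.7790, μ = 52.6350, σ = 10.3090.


z = (64.7790 - 52.6350)/10.3090
= 12.1440/10.3090
= 1.1780

z = 1.1780


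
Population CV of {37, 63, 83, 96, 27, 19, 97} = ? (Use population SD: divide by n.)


Mean = 60.2857
SD = 30.4758
CV = (30.4758/60.2857)*100 = 50.5523%

CV = 50.5523%


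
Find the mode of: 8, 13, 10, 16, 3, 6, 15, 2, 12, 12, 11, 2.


Frequencies: 2:2, 3:1, 6:1, 8:1, 10:1, 11:1, 12:2, 13:1, 15:1, 16:1
Max frequency = 2
Mode = 2, 12

Mode = 2, 12


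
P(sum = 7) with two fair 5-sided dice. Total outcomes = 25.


Total outcomes = 5×5 = 25
Favorable (sum = 7): 4
P = 4/25 = 0.1600

P = 0.1600


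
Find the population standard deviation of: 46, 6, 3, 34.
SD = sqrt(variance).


Mean = 22.2500
Variance = 334.1875
SD = sqrt(334.1875) = 18.2808

SD = 18.2808


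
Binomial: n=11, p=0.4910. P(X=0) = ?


C(11,0) = 1
p^0 = 1.000000
(1-p)^11 = 0.000594
P = 1 * 1.000000 * 0.000594 = 0.0006

P(X=0) = 0.0006


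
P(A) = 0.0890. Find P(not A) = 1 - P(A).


P(not A) = 1 - 0.0890 = 0.9110

P(not A) = 0.9110


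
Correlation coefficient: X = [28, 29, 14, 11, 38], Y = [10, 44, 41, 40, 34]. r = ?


Mean X = 24.0000, Mean Y = 33.8000
SD X = 10.059821, SD Y = 12.335315
Cov = -38.800000
r = -38.800000/(10.059821*12.335315) = -0.3127

r = -0.3127


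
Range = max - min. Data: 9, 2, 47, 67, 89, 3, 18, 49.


Max = 89, Min = 2
Range = 89 - 2 = 87

Range = 87


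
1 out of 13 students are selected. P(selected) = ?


P = 1/13 = 0.0769

P = 0.0769


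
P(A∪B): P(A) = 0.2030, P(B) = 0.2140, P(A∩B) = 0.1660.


P(A∪B) = 0.2030 + 0.2140 - 0.1660
= 0.4170 - 0.1660
= 0.2510

P(A∪B) = 0.2510


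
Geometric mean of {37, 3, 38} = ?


Product = 37 × 3 × 38 = 4218
GM = 4218^(1/3) = 16.1573

GM = 16.1573


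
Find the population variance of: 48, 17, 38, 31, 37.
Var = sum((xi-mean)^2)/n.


Mean = 34.2000
Squared deviations: 190.4400, 295.8400, 14.4400, 10.2400, 7.8400
Sum = 518.8000
Variance = 518.8000/5 = 103.7600

Variance = 103.7600


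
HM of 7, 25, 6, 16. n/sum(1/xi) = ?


Sum of reciprocals = 1/7 + 1/25 + 1/6 + 1/16 = 0.412024
HM = 4/0.412024 = 9.7082

HM = 9.7082


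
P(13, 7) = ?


P(13,7) = 13!/6!
= 6227020800/720
= 8648640

P(13,7) = 8648640


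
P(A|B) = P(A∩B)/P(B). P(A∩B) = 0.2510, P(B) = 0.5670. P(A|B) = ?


P(A|B) = 0.2510/0.5670 = 0.4427

P(A|B) = 0.4427


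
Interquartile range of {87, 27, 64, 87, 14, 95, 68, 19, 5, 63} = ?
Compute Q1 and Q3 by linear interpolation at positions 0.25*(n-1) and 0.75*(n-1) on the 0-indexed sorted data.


Sorted: 5, 14, 19, 27, 63, 64, 68, 87, 87, 95
Q1 (25th %ile) = 21.0000
Q3 (75th %ile) = 82.2500
IQR = 82.2500 - 21.0000 = 61.2500

IQR = 61.2500


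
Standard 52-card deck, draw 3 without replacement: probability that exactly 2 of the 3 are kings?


Hypergeometric: P(X=2) = C(4,2)·C(48,1) / C(52,3)
= 6 × 48 / 22100
= 288/22100 = 0.0130

P = 0.0130


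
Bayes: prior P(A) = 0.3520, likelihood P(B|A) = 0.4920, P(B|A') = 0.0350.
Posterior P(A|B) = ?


P(B) = P(B|A)*P(A) + P(B|A')*P(A')
= 0.4920*0.3520 + 0.0350*0.6480
= 0.173184 + 0.022680 = 0.195864
P(A|B) = 0.173184/0.195864 = 0.8842

P(A|B) = 0.8842


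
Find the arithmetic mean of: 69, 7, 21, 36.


Sum = 69 + 7 + 21 + 36 = 133
n = 4
Mean = 133/4 = 33.2500

Mean = 33.2500


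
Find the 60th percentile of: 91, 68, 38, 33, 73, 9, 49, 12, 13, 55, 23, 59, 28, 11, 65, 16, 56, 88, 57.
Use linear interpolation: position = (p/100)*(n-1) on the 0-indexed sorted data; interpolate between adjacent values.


Sorted: 9, 11, 12, 13, 16, 23, 28, 33, 38, 49, 55, 56, 57, 59, 65, 68, 73, 88, 91
n = 19
Index = 60/100 * 18 = 10.8000
Lower = data[10] = 55, Upper = data[11] = 56
P60 = 55 + 0.8000*(1) = 55.8000

P60 = 55.8000


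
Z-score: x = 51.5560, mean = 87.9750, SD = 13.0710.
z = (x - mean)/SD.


z = (51.5560 - 87.9750)/13.0710
= -36.4190/13.0710
= -2.7862

z = -2.7862


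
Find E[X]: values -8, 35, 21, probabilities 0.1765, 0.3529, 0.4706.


E[X] = -8*0.1765 + 35*0.3529 + 21*0.4706
= -1.4120 + 12.3515 + 9.8826
= 20.8221

E[X] = 20.8221


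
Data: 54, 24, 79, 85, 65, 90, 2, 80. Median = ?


Sorted: 2, 24, 54, 65, 79, 80, 85, 90
n = 8 (even)
Middle values: 65 and 79
Median = (65+79)/2 = 72.0000

Median = 72.0000


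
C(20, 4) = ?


C(20,4) = 20!/(4! × 16!)
= 2432902008176640000/(24 × 20922789888000)
= 4845

C(20,4) = 4845


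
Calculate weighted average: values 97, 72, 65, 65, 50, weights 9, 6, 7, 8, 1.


Numerator = 97*9 + 72*6 + 65*7 + 65*8 + 50*1 = 2330
Denominator = 9 + 6 + 7 + 8 + 1 = 31
WM = 2330/31 = 75.1613

WM = 75.1613


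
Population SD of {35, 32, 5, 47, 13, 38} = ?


Mean = 28.3333
Variance = 213.2222
SD = sqrt(213.2222) = 14.6021

SD = 14.6021


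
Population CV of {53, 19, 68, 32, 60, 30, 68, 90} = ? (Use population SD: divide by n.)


Mean = 52.5000
SD = 22.3383
CV = (22.3383/52.5000)*100 = 42.5492%

CV = 42.5492%


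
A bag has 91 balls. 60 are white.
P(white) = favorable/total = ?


P = 60/91 = 0.6593

P = 0.6593


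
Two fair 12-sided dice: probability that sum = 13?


Total outcomes = 12×12 = 144
Favorable (sum = 13): 12
P = 12/144 = 0.0833

P = 0.0833


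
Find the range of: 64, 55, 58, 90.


Max = 90, Min = 55
Range = 90 - 55 = 35

Range = 35


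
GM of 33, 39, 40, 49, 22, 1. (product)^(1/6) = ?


Product = 33 × 39 × 40 × 49 × 22 × 1 = 55495440
GM = 55495440^(1/6) = 19.5303

GM = 19.5303


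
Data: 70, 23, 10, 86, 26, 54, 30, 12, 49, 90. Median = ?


Sorted: 10, 12, 23, 26, 30, 49, 54, 70, 86, 90
n = 10 (even)
Middle values: 30 and 49
Median = (30+49)/2 = 39.5000

Median = 39.5000


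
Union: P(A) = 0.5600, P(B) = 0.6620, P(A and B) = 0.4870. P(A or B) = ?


P(A∪B) = 0.5600 + 0.6620 - 0.4870
= 1.2220 - 0.4870
= 0.7350

P(A∪B) = 0.7350


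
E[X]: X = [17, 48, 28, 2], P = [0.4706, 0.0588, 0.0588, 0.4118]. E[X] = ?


E[X] = 17*0.4706 + 48*0.0588 + 28*0.0588 + 2*0.4118
= 8.0002 + 2.8224 + 1.6464 + 0.8236
= 13.2926

E[X] = 13.2926


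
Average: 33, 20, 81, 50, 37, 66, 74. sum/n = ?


Sum = 33 + 20 + 81 + 50 + 37 + 66 + 74 = 361
n = 7
Mean = 361/7 = 51.5714

Mean = 51.5714


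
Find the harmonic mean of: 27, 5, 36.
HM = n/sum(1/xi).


Sum of reciprocals = 1/27 + 1/5 + 1/36 = 0.264815
HM = 3/0.264815 = 11.3287

HM = 11.3287


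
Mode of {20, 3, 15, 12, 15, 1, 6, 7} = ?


Frequencies: 1:1, 3:1, 6:1, 7:1, 12:1, 15:2, 20:1
Max frequency = 2
Mode = 15

Mode = 15


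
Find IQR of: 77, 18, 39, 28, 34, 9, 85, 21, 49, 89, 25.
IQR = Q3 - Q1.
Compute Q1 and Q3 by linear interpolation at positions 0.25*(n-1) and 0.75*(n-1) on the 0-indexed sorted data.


Sorted: 9, 18, 21, 25, 28, 34, 39, 49, 77, 85, 89
Q1 (25th %ile) = 23.0000
Q3 (75th %ile) = 63.0000
IQR = 63.0000 - 23.0000 = 40.0000

IQR = 40.0000


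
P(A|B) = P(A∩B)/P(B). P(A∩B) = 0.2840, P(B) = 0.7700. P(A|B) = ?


P(A|B) = 0.2840/0.7700 = 0.3688

P(A|B) = 0.3688


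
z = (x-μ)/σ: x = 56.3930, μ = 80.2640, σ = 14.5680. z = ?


z = (56.3930 - 80.2640)/14.5680
= -23.8710/14.5680
= -1.6386

z = -1.6386


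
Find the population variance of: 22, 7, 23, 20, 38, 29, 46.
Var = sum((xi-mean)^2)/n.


Mean = 26.4286
Squared deviations: 19.6122, 377.4694, 11.7551, 41.3265, 133.8980, 6.6122, 383.0408
Sum = 973.7143
Variance = 973.7143/7 = 139.1020

Variance = 139.1020


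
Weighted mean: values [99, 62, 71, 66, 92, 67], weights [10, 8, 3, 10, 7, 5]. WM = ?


Numerator = 99*10 + 62*8 + 71*3 + 66*10 + 92*7 + 67*5 = 3338
Denominator = 10 + 8 + 3 + 10 + 7 + 5 = 43
WM = 3338/43 = 77.6279

WM = 77.6279


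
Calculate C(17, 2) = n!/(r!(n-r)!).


C(17,2) = 17!/(2! × 15!)
= 355687428096000/(2 × 1307674368000)
= 136

C(17,2) = 136


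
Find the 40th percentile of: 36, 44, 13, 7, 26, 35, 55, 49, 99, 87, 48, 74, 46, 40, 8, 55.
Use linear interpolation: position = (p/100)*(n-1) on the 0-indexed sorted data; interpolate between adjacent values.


Sorted: 7, 8, 13, 26, 35, 36, 40, 44, 46, 48, 49, 55, 55, 74, 87, 99
n = 16
Index = 40/100 * 15 = 6.0000
Lower = data[6] = 40, Upper = data[7] = 44
P40 = 40 + 0*(4) = 40.0000

P40 = 40.0000


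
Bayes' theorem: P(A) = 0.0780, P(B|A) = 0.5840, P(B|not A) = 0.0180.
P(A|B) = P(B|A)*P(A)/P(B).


P(B) = P(B|A)*P(A) + P(B|A')*P(A')
= 0.5840*0.0780 + 0.0180*0.9220
= 0.045552 + 0.016596 = 0.062148
P(A|B) = 0.045552/0.062148 = 0.7330

P(A|B) = 0.7330


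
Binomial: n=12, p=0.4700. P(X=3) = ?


C(12,3) = 220
p^3 = 0.103823
(1-p)^9 = 0.003300
P = 220 * 0.103823 * 0.003300 = 0.0754

P(X=3) = 0.0754


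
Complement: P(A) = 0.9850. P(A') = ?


P(not A) = 1 - 0.9850 = 0.0150

P(not A) = 0.0150


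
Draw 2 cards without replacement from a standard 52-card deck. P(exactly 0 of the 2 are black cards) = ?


Hypergeometric: P(X=0) = C(26,0)·C(26,2) / C(52,2)
= 1 × 325 / 1326
= 325/1326 = 0.2451

P = 0.2451


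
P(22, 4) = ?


P(22,4) = 22!/18!
= 1124000727777607680000/6402373705728000
= 175560

P(22,4) = 175560


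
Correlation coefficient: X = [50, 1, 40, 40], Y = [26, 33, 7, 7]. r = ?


Mean X = 32.7500, Mean Y = 18.2500
SD X = 18.779976, SD Y = 11.519006
Cov = -124.437500
r = -124.437500/(18.779976*11.519006) = -0.5752

r = -0.5752


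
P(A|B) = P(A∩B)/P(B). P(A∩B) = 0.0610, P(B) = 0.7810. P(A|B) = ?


P(A|B) = 0.0610/0.7810 = 0.0781

P(A|B) = 0.0781


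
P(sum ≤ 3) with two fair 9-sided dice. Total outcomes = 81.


Total outcomes = 9×9 = 81
Favorable (sum ≤ 3): 3
P = 3/81 = 0.0370

P = 0.0370


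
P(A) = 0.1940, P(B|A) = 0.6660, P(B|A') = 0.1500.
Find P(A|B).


P(B) = P(B|A)*P(A) + P(B|A')*P(A')
= 0.6660*0.1940 + 0.1500*0.8060
= 0.129204 + 0.120900 = 0.250104
P(A|B) = 0.129204/0.250104 = 0.5166

P(A|B) = 0.5166


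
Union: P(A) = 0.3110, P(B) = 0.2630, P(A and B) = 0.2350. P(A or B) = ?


P(A∪B) = 0.3110 + 0.2630 - 0.2350
= 0.5740 - 0.2350
= 0.3390

P(A∪B) = 0.3390


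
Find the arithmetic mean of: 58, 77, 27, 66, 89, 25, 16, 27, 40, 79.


Sum = 58 + 77 + 27 + 66 + 89 + 25 + 16 + 27 + 40 + 79 = 504
n = 10
Mean = 504/10 = 50.4000

Mean = 50.4000


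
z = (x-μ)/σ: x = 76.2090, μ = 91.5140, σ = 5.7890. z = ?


z = (76.2090 - 91.5140)/5.7890
= -15.3050/5.7890
= -2.6438

z = -2.6438


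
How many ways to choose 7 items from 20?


C(20,7) = 20!/(7! × 13!)
= 2432902008176640000/(5040 × 6227020800)
= 77520

C(20,7) = 77520


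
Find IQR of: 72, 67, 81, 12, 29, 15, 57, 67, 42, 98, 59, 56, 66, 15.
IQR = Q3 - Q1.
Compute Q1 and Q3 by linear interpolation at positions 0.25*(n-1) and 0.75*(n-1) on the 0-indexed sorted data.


Sorted: 12, 15, 15, 29, 42, 56, 57, 59, 66, 67, 67, 72, 81, 98
Q1 (25th %ile) = 32.2500
Q3 (75th %ile) = 67.0000
IQR = 67.0000 - 32.2500 = 34.7500

IQR = 34.7500


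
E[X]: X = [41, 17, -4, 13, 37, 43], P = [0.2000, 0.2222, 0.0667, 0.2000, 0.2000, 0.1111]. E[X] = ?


E[X] = 41*0.2000 + 17*0.2222 - 4*0.0667 + 13*0.2000 + 37*0.2000 + 43*0.1111
= 8.2000 + 3.7774 - 0.2668 + 2.6000 + 7.4000 + 4.7773
= 26.4879

E[X] = 26.4879


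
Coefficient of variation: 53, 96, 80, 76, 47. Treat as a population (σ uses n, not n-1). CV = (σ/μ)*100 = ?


Mean = 70.4000
SD = 18.0510
CV = (18.0510/70.4000)*100 = 25.6407%

CV = 25.6407%


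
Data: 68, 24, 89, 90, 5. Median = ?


Sorted: 5, 24, 68, 89, 90
n = 5 (odd)
Middle value = 68

Median = 68


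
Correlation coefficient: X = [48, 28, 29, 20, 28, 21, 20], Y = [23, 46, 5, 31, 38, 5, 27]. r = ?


Mean X = 27.7143, Mean Y = 25.0000
SD X = 9.082389, SD Y = 14.412296
Cov = 2.285714
r = 2.285714/(9.082389*14.412296) = 0.0175

r = 0.0175


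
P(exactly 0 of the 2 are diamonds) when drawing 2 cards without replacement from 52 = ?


Hypergeometric: P(X=0) = C(13,0)·C(39,2) / C(52,2)
= 1 × 741 / 1326
= 741/1326 = 0.5588

P = 0.5588


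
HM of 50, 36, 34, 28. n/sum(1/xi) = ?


Sum of reciprocals = 1/50 + 1/36 + 1/34 + 1/28 = 0.112904
HM = 4/0.112904 = 35.4284

HM = 35.4284


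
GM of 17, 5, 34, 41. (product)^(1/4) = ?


Product = 17 × 5 × 34 × 41 = 118490
GM = 118490^(1/4) = 18.5533

GM = 18.5533


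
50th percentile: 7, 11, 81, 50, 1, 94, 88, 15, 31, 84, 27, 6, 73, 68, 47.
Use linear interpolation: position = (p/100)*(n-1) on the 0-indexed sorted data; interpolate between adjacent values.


Sorted: 1, 6, 7, 11, 15, 27, 31, 47, 50, 68, 73, 81, 84, 88, 94
n = 15
Index = 50/100 * 14 = 7.0000
Lower = data[7] = 47, Upper = data[8] = 50
P50 = 47 + 0*(3) = 47.0000

P50 = 47.0000


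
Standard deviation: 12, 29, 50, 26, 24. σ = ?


Mean = 28.2000
Variance = 152.1600
SD = sqrt(152.1600) = 12.3353

SD = 12.3353


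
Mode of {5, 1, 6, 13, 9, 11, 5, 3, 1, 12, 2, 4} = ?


Frequencies: 1:2, 2:1, 3:1, 4:1, 5:2, 6:1, 9:1, 11:1, 12:1, 13:1
Max frequency = 2
Mode = 1, 5

Mode = 1, 5


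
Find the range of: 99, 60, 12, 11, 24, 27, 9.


Max = 99, Min = 9
Range = 99 - 9 = 90

Range = 90


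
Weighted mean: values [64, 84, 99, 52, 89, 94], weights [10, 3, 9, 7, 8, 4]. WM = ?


Numerator = 64*10 + 84*3 + 99*9 + 52*7 + 89*8 + 94*4 = 3235
Denominator = 10 + 3 + 9 + 7 + 8 + 4 = 41
WM = 3235/41 = 78.9024

WM = 78.9024


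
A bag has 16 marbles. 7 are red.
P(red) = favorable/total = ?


P = 7/16 = 0.4375

P = 0.4375


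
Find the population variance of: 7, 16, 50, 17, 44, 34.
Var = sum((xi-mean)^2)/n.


Mean = 28.0000
Squared deviations: 441.0000, 144.0000, 484.0000, 121.0000, 256.0000, 36.0000
Sum = 1482.0000
Variance = 1482.0000/6 = 247.0000

Variance = 247.0000


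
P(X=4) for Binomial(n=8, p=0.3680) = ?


C(8,4) = 70
p^4 = 0.018340
(1-p)^4 = 0.159540
P = 70 * 0.018340 * 0.159540 = 0.2048

P(X=4) = 0.2048


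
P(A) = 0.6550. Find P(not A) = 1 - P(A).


P(not A) = 1 - 0.6550 = 0.3450

P(not A) = 0.3450


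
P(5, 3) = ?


P(5,3) = 5!/2!
= 120/2
= 60

P(5,3) = 60


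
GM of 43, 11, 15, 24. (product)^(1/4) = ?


Product = 43 × 11 × 15 × 24 = 170280
GM = 170280^(1/4) = 20.3138

GM = 20.3138


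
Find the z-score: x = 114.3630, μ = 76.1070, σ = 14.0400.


z = (114.3630 - 76.1070)/14.0400
= 38.2560/14.0400
= 2.7248

z = 2.7248


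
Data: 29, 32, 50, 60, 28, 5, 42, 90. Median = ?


Sorted: 5, 28, 29, 32, 42, 50, 60, 90
n = 8 (even)
Middle values: 32 and 42
Median = (32+42)/2 = 37.0000

Median = 37.0000


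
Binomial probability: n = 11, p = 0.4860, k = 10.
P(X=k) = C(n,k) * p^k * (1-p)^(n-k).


C(11,10) = 11
p^10 = 0.000735
(1-p)^1 = 0.514000
P = 11 * 0.000735 * 0.514000 = 0.0042

P(X=10) = 0.0042


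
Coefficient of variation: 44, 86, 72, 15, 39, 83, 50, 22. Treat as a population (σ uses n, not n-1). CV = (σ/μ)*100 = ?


Mean = 51.3750
SD = 25.0496
CV = (25.0496/51.3750)*100 = 48.7584%

CV = 48.7584%


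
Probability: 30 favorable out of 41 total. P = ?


P = 30/41 = 0.7317

P = 0.7317


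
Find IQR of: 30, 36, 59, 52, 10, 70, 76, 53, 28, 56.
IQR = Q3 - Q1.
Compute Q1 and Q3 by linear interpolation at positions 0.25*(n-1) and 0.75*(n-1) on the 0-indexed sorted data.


Sorted: 10, 28, 30, 36, 52, 53, 56, 59, 70, 76
Q1 (25th %ile) = 31.5000
Q3 (75th %ile) = 58.2500
IQR = 58.2500 - 31.5000 = 26.7500

IQR = 26.7500


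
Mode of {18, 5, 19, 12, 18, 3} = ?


Frequencies: 3:1, 5:1, 12:1, 18:2, 19:1
Max frequency = 2
Mode = 18

Mode = 18


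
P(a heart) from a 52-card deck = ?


13 hearts in 52 cards
P = 13/52 = 0.2500

P = 0.2500


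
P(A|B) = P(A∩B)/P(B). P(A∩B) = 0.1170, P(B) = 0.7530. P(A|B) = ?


P(A|B) = 0.1170/0.7530 = 0.1554

P(A|B) = 0.1554


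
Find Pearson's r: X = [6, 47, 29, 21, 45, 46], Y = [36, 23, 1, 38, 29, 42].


Mean X = 32.3333, Mean Y = 28.1667
SD X = 15.249772, SD Y = 13.631051
Cov = -17.222222
r = -17.222222/(15.249772*13.631051) = -0.0829

r = -0.0829


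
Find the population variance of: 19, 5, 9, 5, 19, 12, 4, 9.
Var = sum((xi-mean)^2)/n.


Mean = 10.2500
Squared deviations: 76.5625, 27.5625, 1.5625, 27.5625, 76.5625, 3.0625, 39.0625, 1.5625
Sum = 253.5000
Variance = 253.5000/8 = 31.6875

Variance = 31.6875


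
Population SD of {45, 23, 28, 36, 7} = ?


Mean = 27.8000
Variance = 163.7600
SD = sqrt(163.7600) = 12.7969

SD = 12.7969


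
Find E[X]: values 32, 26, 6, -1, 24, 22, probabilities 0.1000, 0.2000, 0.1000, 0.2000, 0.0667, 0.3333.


E[X] = 32*0.1000 + 26*0.2000 + 6*0.1000 - 1*0.2000 + 24*0.0667 + 22*0.3333
= 3.2000 + 5.2000 + 0.6000 - 0.2000 + 1.6008 + 7.3326
= 17.7334

E[X] = 17.7334


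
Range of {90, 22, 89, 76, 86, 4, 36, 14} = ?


Max = 90, Min = 4
Range = 90 - 4 = 86

Range = 86


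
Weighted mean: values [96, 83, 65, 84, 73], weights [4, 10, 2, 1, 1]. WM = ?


Numerator = 96*4 + 83*10 + 65*2 + 84*1 + 73*1 = 1501
Denominator = 4 + 10 + 2 + 1 + 1 = 18
WM = 1501/18 = 83.3889

WM = 83.3889


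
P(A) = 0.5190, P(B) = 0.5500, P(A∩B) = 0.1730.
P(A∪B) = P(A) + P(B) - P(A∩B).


P(A∪B) = 0.5190 + 0.5500 - 0.1730
= 1.0690 - 0.1730
= 0.8960

P(A∪B) = 0.8960


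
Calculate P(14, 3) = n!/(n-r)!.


P(14,3) = 14!/11!
= 87178291200/39916800
= 2184

P(14,3) = 2184


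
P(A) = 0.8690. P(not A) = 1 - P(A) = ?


P(not A) = 1 - 0.8690 = 0.1310

P(not A) = 0.1310


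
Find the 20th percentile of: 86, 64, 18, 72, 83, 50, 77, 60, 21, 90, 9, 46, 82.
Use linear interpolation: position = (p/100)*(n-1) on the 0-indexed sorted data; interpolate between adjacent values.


Sorted: 9, 18, 21, 46, 50, 60, 64, 72, 77, 82, 83, 86, 90
n = 13
Index = 20/100 * 12 = 2.4000
Lower = data[2] = 21, Upper = data[3] = 46
P20 = 21 + 0.4000*(25) = 31.0000

P20 = 31.0000


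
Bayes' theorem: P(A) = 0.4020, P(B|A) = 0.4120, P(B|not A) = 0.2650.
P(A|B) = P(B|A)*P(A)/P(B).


P(B) = P(B|A)*P(A) + P(B|A')*P(A')
= 0.4120*0.4020 + 0.2650*0.5980
= 0.165624 + 0.158470 = 0.324094
P(A|B) = 0.165624/0.324094 = 0.5110

P(A|B) = 0.5110


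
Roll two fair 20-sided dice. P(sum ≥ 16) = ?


Total outcomes = 20×20 = 400
Favorable (sum ≥ 16): 295
P = 295/400 = 0.7375

P = 0.7375


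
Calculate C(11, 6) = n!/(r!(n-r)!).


C(11,6) = 11!/(6! × 5!)
= 39916800/(720 × 120)
= 462

C(11,6) = 462


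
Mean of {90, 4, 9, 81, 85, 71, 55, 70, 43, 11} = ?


Sum = 90 + 4 + 9 + 81 + 85 + 71 + 55 + 70 + 43 + 11 = 519
n = 10
Mean = 519/10 = 51.9000

Mean = 51.9000


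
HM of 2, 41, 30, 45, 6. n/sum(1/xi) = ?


Sum of reciprocals = 1/2 + 1/41 + 1/30 + 1/45 + 1/6 = 0.746612
HM = 5/0.746612 = 6.6969

HM = 6.6969


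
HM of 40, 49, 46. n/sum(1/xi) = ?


Sum of reciprocals = 1/40 + 1/49 + 1/46 = 0.067147
HM = 3/0.067147 = 44.6779

HM = 44.6779


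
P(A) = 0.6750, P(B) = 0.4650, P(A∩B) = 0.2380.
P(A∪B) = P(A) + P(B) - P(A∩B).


P(A∪B) = 0.6750 + 0.4650 - 0.2380
= 1.1400 - 0.2380
= 0.9020

P(A∪B) = 0.9020


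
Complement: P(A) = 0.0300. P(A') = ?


P(not A) = 1 - 0.0300 = 0.9700

P(not A) = 0.9700


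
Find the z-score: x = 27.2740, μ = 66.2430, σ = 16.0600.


z = (27.2740 - 66.2430)/16.0600
= -38.9690/16.0600
= -2.4265

z = -2.4265


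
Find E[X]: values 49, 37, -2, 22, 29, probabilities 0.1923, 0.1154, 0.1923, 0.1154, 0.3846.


E[X] = 49*0.1923 + 37*0.1154 - 2*0.1923 + 22*0.1154 + 29*0.3846
= 9.4227 + 4.2698 - 0.3846 + 2.5388 + 11.1534
= 27.0001

E[X] = 27.0001
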